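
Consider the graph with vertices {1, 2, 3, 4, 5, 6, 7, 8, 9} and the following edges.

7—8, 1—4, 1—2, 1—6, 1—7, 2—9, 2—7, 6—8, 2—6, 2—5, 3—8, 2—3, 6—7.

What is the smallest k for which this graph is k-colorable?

4

1, 2, 6, 7 are mutually adjacent (a clique of size 4), so at least 4 colors are needed.
4 colors suffice: color red → {2, 4, 8}; color blue → {3, 5, 7, 9}; color green → {6}; color yellow → {1}. Every edge joins two different colors.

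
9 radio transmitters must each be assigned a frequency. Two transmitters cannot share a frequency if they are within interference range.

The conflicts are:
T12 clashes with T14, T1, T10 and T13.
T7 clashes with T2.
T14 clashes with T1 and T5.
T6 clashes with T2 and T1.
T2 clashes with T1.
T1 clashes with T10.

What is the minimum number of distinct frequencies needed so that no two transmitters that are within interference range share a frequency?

3

T6, T2, T1 are mutually in conflict, so at least 3 frequencies are needed.
3 frequencies suffice: frequency 1 → {T7, T1, T13, T5}; frequency 2 → {T12, T2}; frequency 3 → {T14, T6, T10}. Each listed conflict is separated.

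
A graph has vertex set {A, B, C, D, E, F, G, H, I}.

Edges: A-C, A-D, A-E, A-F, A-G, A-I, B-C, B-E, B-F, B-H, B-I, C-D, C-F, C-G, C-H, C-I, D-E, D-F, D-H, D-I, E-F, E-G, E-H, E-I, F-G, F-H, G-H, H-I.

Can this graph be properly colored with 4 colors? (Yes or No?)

Yes

The chromatic number is 4. C, F, G, H form a clique, so at least 4 colors are needed.
4 colors suffice: A=2, B=4, C=1, D=4, E=1, F=3, G=4, H=2, I=3.
That is already a proper 4-coloring.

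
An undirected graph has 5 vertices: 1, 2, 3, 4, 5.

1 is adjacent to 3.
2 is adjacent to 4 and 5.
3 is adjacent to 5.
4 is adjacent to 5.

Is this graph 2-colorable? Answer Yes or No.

No

2, 4, 5 form a triangle, so at least 3 colors are needed.
So 2 colors are not enough.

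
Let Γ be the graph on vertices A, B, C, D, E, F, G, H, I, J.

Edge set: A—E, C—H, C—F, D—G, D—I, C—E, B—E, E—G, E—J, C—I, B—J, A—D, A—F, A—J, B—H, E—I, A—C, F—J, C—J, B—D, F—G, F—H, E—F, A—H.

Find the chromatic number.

A, C, E, F, J are mutually adjacent (a clique of size 5), so at least 5 colors are needed.
5 colors suffice: color 1 → {D, E, H}; color 2 → {B, F, I}; color 3 → {A, G}; color 4 → {C}; color 5 → {J}. Every edge joins two different colors.

5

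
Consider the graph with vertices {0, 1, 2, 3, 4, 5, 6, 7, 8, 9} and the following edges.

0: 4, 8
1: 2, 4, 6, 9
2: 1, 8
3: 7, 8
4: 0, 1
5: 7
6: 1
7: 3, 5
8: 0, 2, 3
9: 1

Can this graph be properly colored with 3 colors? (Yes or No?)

The chromatic number is 3. The cycle 8-2-1-4-0-8 has odd length 5, so it cannot be 2-colored; at least 3 colors are needed.
3 colors suffice: color red → {1, 7, 8}; color blue → {0, 2, 3, 5, 6, 9}; color green → {4}.
That is already a proper 3-coloring.

Yes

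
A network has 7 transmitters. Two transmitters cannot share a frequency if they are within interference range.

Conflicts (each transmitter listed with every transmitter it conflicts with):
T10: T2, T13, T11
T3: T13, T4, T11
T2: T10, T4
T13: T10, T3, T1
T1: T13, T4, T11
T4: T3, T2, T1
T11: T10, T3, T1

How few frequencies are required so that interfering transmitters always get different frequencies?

3

The cycle T2-T10-T11-T1-T4-T2 has odd length 5, so it cannot be 2-colored; at least 3 frequencies are needed.
3 frequencies suffice: frequency 1 → {T13, T4, T11}; frequency 2 → {T10, T3, T1}; frequency 3 → {T2}. Every pair that conflicts lands in different frequencies.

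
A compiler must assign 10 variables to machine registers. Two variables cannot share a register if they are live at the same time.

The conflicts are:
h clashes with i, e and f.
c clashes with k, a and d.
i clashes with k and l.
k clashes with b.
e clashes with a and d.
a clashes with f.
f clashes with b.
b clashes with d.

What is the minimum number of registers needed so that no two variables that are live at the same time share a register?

3

The cycle f-h-i-k-b-f has odd length 5, so it cannot be 2-colored; at least 3 registers are needed.
3 registers suffice: register 1 → {i, a, d}; register 2 → {k, e, f, l}; register 3 → {h, c, b}. Each listed conflict is separated.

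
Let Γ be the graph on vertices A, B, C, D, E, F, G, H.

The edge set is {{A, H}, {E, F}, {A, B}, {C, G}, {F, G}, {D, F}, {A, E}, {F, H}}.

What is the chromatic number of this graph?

2

A and B are adjacent, so at least 2 colors are needed.
2 colors suffice: A=1, B=2, C=1, D=2, E=2, F=1, G=2, H=2. Each edge has distinct colors on its endpoints.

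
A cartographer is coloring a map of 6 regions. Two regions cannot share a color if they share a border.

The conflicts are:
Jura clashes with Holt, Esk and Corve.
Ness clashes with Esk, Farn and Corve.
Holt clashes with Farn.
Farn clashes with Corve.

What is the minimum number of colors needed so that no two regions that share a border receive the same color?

Ness, Farn, Corve are mutually in conflict, so at least 3 colors are needed.
A valid assignment using 3 colors: Jura=1, Ness=1, Holt=2, Esk=2, Farn=3, Corve=2. No two conflicting regions share a color.

3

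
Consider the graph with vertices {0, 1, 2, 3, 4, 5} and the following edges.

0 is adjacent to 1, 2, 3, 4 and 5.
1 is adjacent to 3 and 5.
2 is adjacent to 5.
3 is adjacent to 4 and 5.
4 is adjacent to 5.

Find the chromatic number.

4

0, 1, 3, 5 are pairwise adjacent (a clique of size 4), so at least 4 colors are needed.
4 colors suffice: color a → {0}; color b → {5}; color c → {2, 3}; color d → {1, 4}. No two adjacent vertices share a color.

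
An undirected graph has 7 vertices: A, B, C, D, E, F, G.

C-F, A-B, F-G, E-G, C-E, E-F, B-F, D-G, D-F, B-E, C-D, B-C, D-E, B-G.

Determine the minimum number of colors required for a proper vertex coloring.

B, C, E, F are mutually adjacent (a clique of size 4), so at least 4 colors are needed.
4 colors suffice: A=1, B=3, C=4, D=3, E=2, F=1, G=4. Every edge joins two different colors.

4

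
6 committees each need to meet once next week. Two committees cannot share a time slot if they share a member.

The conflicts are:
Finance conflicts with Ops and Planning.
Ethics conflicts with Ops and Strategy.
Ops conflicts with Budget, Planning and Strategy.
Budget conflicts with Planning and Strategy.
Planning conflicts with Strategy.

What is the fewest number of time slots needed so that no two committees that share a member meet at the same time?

4

Ops, Budget, Planning, Strategy pairwise conflict, so at least 4 time slots are needed.
4 time slots suffice: time slot 1 → {Ops}; time slot 2 → {Ethics, Planning}; time slot 3 → {Finance, Strategy}; time slot 4 → {Budget}. Every pair that conflicts lands in different time slots.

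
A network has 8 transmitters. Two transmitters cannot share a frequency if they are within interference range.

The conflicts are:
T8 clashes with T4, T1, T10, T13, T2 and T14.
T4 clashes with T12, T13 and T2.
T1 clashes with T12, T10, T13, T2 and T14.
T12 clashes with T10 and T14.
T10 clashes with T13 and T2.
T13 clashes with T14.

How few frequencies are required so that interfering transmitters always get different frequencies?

4

T8, T1, T10, T2 all conflict with each other, so at least 4 frequencies are needed.
Using 4 frequencies: T8=1, T4=2, T1=2, T12=1, T10=3, T13=4, T2=4, T14=3. Each listed conflict is separated.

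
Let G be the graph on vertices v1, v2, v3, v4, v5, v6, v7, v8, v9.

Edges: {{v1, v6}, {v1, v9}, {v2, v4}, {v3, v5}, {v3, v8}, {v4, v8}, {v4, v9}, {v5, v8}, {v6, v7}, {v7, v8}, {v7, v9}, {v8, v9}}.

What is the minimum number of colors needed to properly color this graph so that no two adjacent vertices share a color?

3

v3, v5, v8 are mutually adjacent, so at least 3 colors are needed.
3 colors suffice: v1=3, v2=1, v3=2, v4=3, v5=3, v6=1, v7=3, v8=1, v9=2. Every edge joins two different colors.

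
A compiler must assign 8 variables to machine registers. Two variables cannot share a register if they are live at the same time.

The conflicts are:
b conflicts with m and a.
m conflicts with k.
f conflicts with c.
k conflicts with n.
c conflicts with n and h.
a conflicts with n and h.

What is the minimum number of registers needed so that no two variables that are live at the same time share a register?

3

The cycle a-b-m-k-n-a has odd length 5, so it cannot be 2-colored; at least 3 registers are needed.
Using 3 registers: b=3, m=1, f=1, k=2, c=2, a=2, n=1, h=1. Every pair that conflicts lands in different registers.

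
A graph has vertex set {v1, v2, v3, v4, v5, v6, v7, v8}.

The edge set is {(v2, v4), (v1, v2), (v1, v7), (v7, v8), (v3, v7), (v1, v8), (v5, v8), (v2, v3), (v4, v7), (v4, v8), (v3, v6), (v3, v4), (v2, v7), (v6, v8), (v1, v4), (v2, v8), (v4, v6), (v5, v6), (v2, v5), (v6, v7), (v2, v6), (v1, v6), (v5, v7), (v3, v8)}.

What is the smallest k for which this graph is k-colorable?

6

v2, v3, v4, v6, v7, v8 are mutually adjacent (a clique of size 6), so at least 6 colors are needed.
6 colors suffice: color 1 → {v7}; color 2 → {v2}; color 3 → {v6}; color 4 → {v8}; color 5 → {v4, v5}; color 6 → {v1, v3}. Each edge has distinct colors on its endpoints.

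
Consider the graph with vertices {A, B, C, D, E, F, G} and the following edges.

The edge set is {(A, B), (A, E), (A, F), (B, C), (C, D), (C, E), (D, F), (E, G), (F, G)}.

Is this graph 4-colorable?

The chromatic number is 3. The cycle F-G-E-C-D-F has odd length 5, so it cannot be 2-colored; at least 3 colors are needed.
3 colors suffice: A=2, B=1, C=2, D=3, E=1, F=1, G=2.
Since 4 ≥ 3, a proper 4-coloring certainly exists.

Yes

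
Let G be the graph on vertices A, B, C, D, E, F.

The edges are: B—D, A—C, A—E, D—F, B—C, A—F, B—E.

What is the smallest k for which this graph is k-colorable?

The cycle A-F-D-B-C-A has odd length 5, so it cannot be 2-colored; at least 3 colors are needed.
One proper 3-coloring: A=1, B=1, C=2, D=2, E=2, F=3. No two adjacent vertices share a color.

3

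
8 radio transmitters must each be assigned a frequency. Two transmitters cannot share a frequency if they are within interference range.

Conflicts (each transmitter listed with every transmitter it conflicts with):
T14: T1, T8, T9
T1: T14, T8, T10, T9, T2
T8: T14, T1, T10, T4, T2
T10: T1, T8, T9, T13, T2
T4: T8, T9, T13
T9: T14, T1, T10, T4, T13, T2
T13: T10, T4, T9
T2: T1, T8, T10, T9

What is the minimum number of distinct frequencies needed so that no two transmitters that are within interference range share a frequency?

4

T1, T10, T9, T2 are mutually in conflict, so at least 4 frequencies are needed.
4 frequencies suffice: frequency 1 → {T8, T9}; frequency 2 → {T14, T10, T4}; frequency 3 → {T1, T13}; frequency 4 → {T2}. No two conflicting transmitters share a frequency.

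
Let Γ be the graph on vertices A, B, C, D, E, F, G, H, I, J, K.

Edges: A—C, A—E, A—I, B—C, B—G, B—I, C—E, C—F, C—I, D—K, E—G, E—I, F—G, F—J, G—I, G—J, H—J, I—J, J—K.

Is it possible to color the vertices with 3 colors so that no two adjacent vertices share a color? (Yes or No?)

No

A, C, E, I form a clique, so at least 4 colors are needed.
So 3 colors are not enough.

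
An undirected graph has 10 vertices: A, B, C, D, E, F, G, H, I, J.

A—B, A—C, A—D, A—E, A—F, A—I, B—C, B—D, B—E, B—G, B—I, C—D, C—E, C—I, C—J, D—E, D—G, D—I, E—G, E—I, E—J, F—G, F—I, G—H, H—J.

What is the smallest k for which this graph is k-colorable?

6

A, B, C, D, E, I are mutually adjacent (a clique of size 6), so at least 6 colors are needed.
6 colors suffice: color 1 → {E, F, H}; color 2 → {C, G}; color 3 → {D, J}; color 4 → {I}; color 5 → {A}; color 6 → {B}. Each edge has distinct colors on its endpoints.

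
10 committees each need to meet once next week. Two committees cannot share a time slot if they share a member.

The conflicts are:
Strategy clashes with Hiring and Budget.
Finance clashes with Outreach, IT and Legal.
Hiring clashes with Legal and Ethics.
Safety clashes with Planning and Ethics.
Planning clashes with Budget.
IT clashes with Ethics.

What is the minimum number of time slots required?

3

The cycle Ethics-Hiring-Legal-Finance-IT-Ethics has odd length 5, so it cannot be 2-colored; at least 3 time slots are needed.
3 time slots suffice: time slot 1 → {Finance, Hiring, Planning}; time slot 2 → {Strategy, Outreach, Legal, Ethics}; time slot 3 → {Safety, IT, Budget}. Each listed conflict is separated.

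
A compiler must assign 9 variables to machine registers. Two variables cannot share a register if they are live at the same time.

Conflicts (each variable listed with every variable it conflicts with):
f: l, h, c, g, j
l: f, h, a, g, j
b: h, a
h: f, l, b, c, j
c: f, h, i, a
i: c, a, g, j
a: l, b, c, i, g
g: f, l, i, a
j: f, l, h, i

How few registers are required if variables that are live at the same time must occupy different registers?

f, l, h, j are mutually in conflict, so at least 4 registers are needed.
A valid assignment using 4 registers: f=2, l=1, b=1, h=3, c=1, i=3, a=2, g=4, j=4. Every pair that conflicts lands in different registers.

4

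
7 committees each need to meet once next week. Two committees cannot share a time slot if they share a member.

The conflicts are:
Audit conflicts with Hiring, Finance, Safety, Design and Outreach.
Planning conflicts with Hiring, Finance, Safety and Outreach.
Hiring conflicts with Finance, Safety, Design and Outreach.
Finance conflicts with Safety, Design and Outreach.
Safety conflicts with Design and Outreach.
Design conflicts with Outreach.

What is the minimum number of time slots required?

Audit, Hiring, Finance, Safety, Design, Outreach pairwise conflict, so at least 6 time slots are needed.
6 time slots suffice: time slot 1 → {Finance}; time slot 2 → {Safety}; time slot 3 → {Hiring}; time slot 4 → {Outreach}; time slot 5 → {Audit, Planning}; time slot 6 → {Design}. Each listed conflict is separated.

6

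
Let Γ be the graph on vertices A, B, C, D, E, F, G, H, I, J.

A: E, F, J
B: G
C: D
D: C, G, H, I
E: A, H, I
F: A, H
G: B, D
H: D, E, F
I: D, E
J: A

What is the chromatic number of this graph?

A and J are adjacent, so at least 2 colors are needed.
2 colors suffice: color 1 → {B, D, E, F, J}; color 2 → {A, C, G, H, I}. No two adjacent vertices share a color.

2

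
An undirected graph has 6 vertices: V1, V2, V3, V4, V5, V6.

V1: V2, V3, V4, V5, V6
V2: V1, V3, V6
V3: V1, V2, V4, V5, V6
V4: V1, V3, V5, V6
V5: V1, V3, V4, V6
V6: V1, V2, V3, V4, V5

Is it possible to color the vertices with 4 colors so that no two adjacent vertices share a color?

V1, V3, V4, V5, V6 are mutually adjacent (a clique of size 5), so at least 5 colors are needed.
So 4 colors are not enough.

No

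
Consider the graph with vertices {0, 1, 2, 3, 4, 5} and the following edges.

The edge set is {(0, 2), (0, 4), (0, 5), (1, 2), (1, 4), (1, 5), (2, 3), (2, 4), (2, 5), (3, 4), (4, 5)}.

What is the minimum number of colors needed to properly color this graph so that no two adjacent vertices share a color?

4

0, 2, 4, 5 form a clique, so at least 4 colors are needed.
4 colors suffice: 0=yellow, 1=yellow, 2=blue, 3=green, 4=red, 5=green. No two adjacent vertices share a color.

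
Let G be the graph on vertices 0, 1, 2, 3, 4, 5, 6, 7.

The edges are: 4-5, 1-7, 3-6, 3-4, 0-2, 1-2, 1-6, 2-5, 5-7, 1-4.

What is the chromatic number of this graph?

3 and 4 are adjacent, so at least 2 colors are needed.
A valid assignment using 2 colors: 0=red, 1=red, 2=blue, 3=red, 4=blue, 5=red, 6=blue, 7=blue. Every edge joins two different colors.

2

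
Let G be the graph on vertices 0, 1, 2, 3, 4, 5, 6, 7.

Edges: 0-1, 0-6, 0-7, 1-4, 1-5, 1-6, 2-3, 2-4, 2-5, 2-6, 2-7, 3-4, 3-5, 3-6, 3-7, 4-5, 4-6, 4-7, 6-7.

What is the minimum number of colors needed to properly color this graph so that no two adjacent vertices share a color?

2, 3, 4, 6, 7 are pairwise adjacent (a clique of size 5), so at least 5 colors are needed.
5 colors suffice: color red → {5, 6}; color blue → {0, 4}; color green → {1, 3}; color yellow → {7}; color purple → {2}. Each edge has distinct colors on its endpoints.

5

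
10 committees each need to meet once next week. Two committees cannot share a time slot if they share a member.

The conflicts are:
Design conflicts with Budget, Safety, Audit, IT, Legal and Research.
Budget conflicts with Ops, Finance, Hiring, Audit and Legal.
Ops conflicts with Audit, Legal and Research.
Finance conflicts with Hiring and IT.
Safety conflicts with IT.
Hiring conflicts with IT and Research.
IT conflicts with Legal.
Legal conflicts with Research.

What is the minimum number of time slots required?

Budget, Finance, Hiring pairwise conflict, so at least 3 time slots are needed.
3 time slots suffice: time slot 1 → {Budget, IT, Research}; time slot 2 → {Design, Ops, Hiring}; time slot 3 → {Finance, Safety, Audit, Legal}. Every pair that conflicts lands in different time slots.

3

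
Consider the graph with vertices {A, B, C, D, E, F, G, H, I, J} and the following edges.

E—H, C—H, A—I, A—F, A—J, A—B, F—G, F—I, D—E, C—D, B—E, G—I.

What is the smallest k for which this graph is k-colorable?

F, G, I are mutually adjacent, so at least 3 colors are needed.
One proper 3-coloring: A=red, B=blue, C=red, D=blue, E=red, F=blue, G=red, H=blue, I=green, J=blue. Each edge has distinct colors on its endpoints.

3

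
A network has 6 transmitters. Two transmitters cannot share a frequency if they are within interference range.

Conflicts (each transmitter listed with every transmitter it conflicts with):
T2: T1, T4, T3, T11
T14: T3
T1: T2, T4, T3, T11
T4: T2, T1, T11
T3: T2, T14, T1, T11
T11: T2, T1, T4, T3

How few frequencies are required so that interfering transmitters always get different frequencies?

T2, T1, T4, T11 are mutually in conflict, so at least 4 frequencies are needed.
4 frequencies suffice: T2=1, T14=1, T1=4, T4=2, T3=2, T11=3. Each listed conflict is separated.

4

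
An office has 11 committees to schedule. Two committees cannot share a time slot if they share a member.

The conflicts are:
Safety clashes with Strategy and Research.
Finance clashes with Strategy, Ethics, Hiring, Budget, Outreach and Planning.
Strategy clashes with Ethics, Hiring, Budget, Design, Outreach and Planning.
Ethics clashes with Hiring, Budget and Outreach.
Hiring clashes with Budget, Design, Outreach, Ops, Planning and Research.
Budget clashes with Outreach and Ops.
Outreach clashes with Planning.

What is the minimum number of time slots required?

Finance, Strategy, Ethics, Hiring, Budget, Outreach are mutually in conflict, so at least 6 time slots are needed.
A valid assignment using 6 time slots: Safety=1, Finance=3, Strategy=2, Ethics=6, Hiring=1, Budget=5, Design=3, Outreach=4, Ops=2, Planning=5, Research=2. No two conflicting committees share a time slot.

6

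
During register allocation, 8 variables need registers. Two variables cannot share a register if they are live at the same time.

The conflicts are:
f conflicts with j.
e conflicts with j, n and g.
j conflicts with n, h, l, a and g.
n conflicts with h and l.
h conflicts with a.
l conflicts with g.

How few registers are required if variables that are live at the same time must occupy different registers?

e, j, g are mutually in conflict, so at least 3 registers are needed.
Using 3 registers: f=2, e=3, j=1, n=2, h=3, l=3, a=2, g=2. No two conflicting variables share a register.

3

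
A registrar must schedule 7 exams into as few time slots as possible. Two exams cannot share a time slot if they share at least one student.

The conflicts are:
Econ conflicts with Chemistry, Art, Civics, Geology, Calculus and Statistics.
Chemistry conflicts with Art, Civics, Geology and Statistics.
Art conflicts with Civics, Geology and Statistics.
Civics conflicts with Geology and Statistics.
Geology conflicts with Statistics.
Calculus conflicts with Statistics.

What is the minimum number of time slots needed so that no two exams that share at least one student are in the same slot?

Econ, Chemistry, Art, Civics, Geology, Statistics all conflict with each other, so at least 6 time slots are needed.
6 time slots suffice: Econ=1, Chemistry=5, Art=6, Civics=3, Geology=4, Calculus=3, Statistics=2. No two conflicting exams share a time slot.

6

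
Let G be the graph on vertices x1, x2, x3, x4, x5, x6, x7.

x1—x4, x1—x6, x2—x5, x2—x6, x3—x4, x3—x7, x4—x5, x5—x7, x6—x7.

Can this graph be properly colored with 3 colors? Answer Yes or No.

Yes

The chromatic number is 3. The cycle x1-x6-x2-x5-x4-x1 has odd length 5, so it cannot be 2-colored; at least 3 colors are needed.
One proper 3-coloring: x1=3, x2=2, x3=1, x4=2, x5=1, x6=1, x7=2.
That is already a proper 3-coloring.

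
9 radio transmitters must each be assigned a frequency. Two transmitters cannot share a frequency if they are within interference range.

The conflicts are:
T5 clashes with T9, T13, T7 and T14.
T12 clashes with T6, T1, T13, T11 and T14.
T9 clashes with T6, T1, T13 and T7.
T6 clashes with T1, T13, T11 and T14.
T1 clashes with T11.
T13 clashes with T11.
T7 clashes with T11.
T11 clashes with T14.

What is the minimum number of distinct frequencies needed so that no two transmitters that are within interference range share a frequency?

4

T12, T6, T13, T11 all conflict with each other, so at least 4 frequencies are needed.
4 frequencies suffice: T5=1, T12=4, T9=2, T6=1, T1=3, T13=3, T7=3, T11=2, T14=3. No two conflicting transmitters share a frequency.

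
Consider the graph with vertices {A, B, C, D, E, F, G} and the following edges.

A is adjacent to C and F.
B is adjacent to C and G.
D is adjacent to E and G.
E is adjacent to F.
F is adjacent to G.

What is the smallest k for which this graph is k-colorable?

3

The cycle F-A-C-B-G-F has odd length 5, so it cannot be 2-colored; at least 3 colors are needed.
3 colors suffice: color red → {C, D, F}; color blue → {A, E, G}; color green → {B}. Each edge has distinct colors on its endpoints.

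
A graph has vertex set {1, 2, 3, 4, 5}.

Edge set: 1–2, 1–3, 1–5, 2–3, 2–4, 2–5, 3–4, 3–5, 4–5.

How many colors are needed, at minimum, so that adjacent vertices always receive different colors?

2, 3, 4, 5 are mutually adjacent (a clique of size 4), so at least 4 colors are needed.
One proper 4-coloring: 1=yellow, 2=blue, 3=green, 4=yellow, 5=red. Each edge has distinct colors on its endpoints.

4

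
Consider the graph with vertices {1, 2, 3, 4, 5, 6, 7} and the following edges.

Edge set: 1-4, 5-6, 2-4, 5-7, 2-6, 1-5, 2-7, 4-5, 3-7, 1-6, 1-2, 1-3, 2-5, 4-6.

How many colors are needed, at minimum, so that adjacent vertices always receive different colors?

5

1, 2, 4, 5, 6 form a clique, so at least 5 colors are needed.
5 colors suffice: color a → {3, 5}; color b → {2}; color c → {1, 7}; color d → {6}; color e → {4}. No two adjacent vertices share a color.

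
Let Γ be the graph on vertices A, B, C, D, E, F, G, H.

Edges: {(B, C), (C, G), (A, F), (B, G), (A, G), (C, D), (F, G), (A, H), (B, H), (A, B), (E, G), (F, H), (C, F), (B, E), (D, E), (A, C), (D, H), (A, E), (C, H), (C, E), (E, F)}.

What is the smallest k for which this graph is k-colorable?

5

A, C, E, F, G are pairwise adjacent (a clique of size 5), so at least 5 colors are needed.
5 colors suffice: color red → {C}; color blue → {A, D}; color green → {E, H}; color yellow → {B, F}; color purple → {G}. No two adjacent vertices share a color.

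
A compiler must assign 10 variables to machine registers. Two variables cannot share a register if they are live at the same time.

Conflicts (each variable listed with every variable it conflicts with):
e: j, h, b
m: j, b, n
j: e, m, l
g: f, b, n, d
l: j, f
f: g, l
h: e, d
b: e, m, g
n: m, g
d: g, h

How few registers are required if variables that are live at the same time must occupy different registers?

3

The cycle g-b-e-h-d-g has odd length 5, so it cannot be 2-colored; at least 3 registers are needed.
3 registers suffice: register 1 → {j, g, h}; register 2 → {e, m, l, d}; register 3 → {f, b, n}. Each listed conflict is separated.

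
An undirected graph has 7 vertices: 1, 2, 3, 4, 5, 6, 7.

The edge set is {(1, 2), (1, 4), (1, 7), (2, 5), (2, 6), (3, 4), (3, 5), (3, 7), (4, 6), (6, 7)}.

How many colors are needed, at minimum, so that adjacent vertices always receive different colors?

3

The cycle 5-2-6-7-3-5 has odd length 5, so it cannot be 2-colored; at least 3 colors are needed.
A valid assignment using 3 colors: 1=red, 2=blue, 3=red, 4=blue, 5=green, 6=red, 7=blue. Every edge joins two different colors.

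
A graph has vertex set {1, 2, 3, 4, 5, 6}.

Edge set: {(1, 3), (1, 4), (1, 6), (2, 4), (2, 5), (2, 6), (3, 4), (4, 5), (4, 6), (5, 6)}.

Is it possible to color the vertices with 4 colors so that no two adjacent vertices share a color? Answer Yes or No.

The chromatic number is 4. 2, 4, 5, 6 are mutually adjacent (a clique of size 4), so at least 4 colors are needed.
4 colors suffice: color a → {4}; color b → {3, 6}; color c → {1, 5}; color d → {2}.
That is already a proper 4-coloring.

Yes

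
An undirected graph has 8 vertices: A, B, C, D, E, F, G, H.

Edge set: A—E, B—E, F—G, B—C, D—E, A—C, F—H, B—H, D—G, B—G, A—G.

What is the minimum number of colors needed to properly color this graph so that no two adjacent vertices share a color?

A and C are adjacent, so at least 2 colors are needed.
One proper 2-coloring: A=blue, B=blue, C=red, D=blue, E=red, F=blue, G=red, H=red. Each edge has distinct colors on its endpoints.

2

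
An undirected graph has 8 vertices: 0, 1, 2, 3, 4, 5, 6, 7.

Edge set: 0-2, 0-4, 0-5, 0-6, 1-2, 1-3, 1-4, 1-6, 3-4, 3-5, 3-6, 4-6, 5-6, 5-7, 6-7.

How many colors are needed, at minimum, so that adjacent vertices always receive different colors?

4

1, 3, 4, 6 are pairwise adjacent (a clique of size 4), so at least 4 colors are needed.
A valid assignment using 4 colors: 0=green, 1=blue, 2=red, 3=green, 4=yellow, 5=blue, 6=red, 7=green. Every edge joins two different colors.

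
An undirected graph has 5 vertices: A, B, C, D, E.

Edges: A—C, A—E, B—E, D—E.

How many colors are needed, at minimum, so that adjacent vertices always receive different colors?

2

A and E are adjacent, so at least 2 colors are needed.
2 colors suffice: A=blue, B=blue, C=red, D=blue, E=red. Each edge has distinct colors on its endpoints.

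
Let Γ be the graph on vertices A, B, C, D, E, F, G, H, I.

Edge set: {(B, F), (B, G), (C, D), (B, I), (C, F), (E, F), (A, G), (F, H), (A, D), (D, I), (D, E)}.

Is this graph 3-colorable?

Yes

The chromatic number is 3. The cycle F-C-D-I-B-F has odd length 5, so it cannot be 2-colored; at least 3 colors are needed.
A valid assignment using 3 colors: A=2, B=2, C=2, D=1, E=2, F=1, G=1, H=2, I=3.
That is already a proper 3-coloring.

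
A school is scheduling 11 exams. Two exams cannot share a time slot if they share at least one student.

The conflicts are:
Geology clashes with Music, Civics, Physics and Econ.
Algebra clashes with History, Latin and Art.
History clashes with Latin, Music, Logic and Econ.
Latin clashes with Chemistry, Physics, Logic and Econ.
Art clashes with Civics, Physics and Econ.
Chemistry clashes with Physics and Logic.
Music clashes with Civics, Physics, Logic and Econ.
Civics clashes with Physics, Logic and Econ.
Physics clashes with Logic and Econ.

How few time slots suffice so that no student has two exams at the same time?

Geology, Music, Civics, Physics, Econ pairwise conflict, so at least 5 time slots are needed.
5 time slots suffice: time slot 1 → {History, Physics}; time slot 2 → {Algebra, Logic, Econ}; time slot 3 → {Latin, Art, Music}; time slot 4 → {Chemistry, Civics}; time slot 5 → {Geology}. No two conflicting exams share a time slot.

5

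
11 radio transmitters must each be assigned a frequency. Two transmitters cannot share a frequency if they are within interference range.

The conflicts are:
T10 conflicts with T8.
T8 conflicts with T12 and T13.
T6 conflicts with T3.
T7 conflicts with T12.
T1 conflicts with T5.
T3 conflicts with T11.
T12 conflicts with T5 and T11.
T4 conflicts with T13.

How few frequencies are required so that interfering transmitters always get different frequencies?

T7 and T12 conflict, so at least 2 frequencies are needed.
Using 2 frequencies: T10=1, T8=2, T6=2, T7=2, T1=1, T3=1, T12=1, T4=2, T5=2, T11=2, T13=1. Each listed conflict is separated.

2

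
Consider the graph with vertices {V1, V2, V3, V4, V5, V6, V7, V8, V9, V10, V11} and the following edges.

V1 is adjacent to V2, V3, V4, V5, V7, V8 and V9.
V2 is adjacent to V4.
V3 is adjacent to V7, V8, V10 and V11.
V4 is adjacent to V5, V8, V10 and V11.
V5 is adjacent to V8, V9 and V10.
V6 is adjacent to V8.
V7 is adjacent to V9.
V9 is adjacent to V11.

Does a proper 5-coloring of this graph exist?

The chromatic number is 4. V1, V4, V5, V8 are pairwise adjacent (a clique of size 4), so at least 4 colors are needed.
One proper 4-coloring: V1=1, V2=3, V3=2, V4=2, V5=3, V6=1, V7=3, V8=4, V9=2, V10=1, V11=1.
Since 5 ≥ 4, a proper 5-coloring certainly exists.

Yes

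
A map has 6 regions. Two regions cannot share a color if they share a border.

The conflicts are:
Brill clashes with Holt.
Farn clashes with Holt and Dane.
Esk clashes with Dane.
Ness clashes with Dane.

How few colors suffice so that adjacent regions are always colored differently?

Brill and Holt conflict, so at least 2 colors are needed.
One proper 2-coloring: Brill=2, Farn=2, Esk=2, Ness=2, Holt=1, Dane=1. No two conflicting regions share a color.

2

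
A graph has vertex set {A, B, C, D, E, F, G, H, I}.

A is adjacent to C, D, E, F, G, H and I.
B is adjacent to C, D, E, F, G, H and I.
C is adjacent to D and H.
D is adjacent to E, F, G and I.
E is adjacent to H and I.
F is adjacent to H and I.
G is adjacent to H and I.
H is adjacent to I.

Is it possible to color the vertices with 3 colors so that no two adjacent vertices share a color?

B, F, H, I are mutually adjacent (a clique of size 4), so at least 4 colors are needed.
So 3 colors are not enough.

No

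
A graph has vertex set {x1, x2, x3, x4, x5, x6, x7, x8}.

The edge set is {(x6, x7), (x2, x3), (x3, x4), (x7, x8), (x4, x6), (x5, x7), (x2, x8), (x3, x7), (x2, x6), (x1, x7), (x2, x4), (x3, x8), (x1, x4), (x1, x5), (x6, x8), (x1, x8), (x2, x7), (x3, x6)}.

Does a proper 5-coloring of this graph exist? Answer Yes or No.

The chromatic number is 5. x2, x3, x6, x7, x8 are pairwise adjacent (a clique of size 5), so at least 5 colors are needed.
A valid assignment using 5 colors: x1=2, x2=4, x3=5, x4=1, x5=3, x6=2, x7=1, x8=3.
That is already a proper 5-coloring.

Yes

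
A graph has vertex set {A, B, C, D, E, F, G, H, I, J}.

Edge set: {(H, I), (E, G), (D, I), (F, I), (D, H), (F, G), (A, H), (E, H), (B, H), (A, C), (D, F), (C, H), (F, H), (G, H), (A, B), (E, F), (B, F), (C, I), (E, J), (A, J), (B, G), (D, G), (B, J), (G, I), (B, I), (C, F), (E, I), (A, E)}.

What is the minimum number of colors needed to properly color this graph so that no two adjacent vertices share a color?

5

D, F, G, H, I form a clique, so at least 5 colors are needed.
One proper 5-coloring: A=blue, B=yellow, C=yellow, D=yellow, E=yellow, F=green, G=purple, H=red, I=blue, J=red. No two adjacent vertices share a color.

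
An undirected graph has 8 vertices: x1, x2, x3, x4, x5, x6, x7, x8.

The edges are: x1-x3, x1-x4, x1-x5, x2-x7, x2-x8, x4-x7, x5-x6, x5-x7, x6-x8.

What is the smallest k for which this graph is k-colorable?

3

The cycle x8-x6-x5-x7-x2-x8 has odd length 5, so it cannot be 2-colored; at least 3 colors are needed.
3 colors suffice: color 1 → {x1, x6, x7}; color 2 → {x3, x4, x5, x8}; color 3 → {x2}. No two adjacent vertices share a color.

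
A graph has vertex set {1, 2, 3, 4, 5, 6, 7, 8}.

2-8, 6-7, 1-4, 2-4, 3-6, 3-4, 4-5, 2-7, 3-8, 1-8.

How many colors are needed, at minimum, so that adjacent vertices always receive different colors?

3

The cycle 6-3-8-2-7-6 has odd length 5, so it cannot be 2-colored; at least 3 colors are needed.
One proper 3-coloring: 1=b, 2=b, 3=b, 4=a, 5=b, 6=c, 7=a, 8=a. Each edge has distinct colors on its endpoints.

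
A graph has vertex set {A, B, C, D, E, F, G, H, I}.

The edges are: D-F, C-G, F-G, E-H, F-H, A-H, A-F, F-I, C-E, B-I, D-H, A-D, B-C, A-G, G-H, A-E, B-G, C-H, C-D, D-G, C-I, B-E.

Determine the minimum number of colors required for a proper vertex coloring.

5

A, D, F, G, H are pairwise adjacent (a clique of size 5), so at least 5 colors are needed.
One proper 5-coloring: A=1, B=3, C=1, D=4, E=2, F=5, G=2, H=3, I=2. Every edge joins two different colors.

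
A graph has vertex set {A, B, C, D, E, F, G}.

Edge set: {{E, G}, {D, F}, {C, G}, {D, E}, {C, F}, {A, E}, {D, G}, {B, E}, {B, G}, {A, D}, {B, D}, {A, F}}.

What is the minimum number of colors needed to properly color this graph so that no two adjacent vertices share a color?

4

B, D, E, G form a clique, so at least 4 colors are needed.
4 colors suffice: color red → {C, D}; color blue → {F, G}; color green → {E}; color yellow → {A, B}. Every edge joins two different colors.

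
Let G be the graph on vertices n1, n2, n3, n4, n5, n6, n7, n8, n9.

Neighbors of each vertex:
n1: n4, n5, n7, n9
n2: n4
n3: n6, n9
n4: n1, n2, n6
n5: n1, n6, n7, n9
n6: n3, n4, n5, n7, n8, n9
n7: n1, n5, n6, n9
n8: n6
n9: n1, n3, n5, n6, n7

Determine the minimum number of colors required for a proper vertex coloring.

n5, n6, n7, n9 are mutually adjacent (a clique of size 4), so at least 4 colors are needed.
4 colors suffice: color 1 → {n1, n2, n6}; color 2 → {n4, n8, n9}; color 3 → {n3, n5}; color 4 → {n7}. Each edge has distinct colors on its endpoints.

4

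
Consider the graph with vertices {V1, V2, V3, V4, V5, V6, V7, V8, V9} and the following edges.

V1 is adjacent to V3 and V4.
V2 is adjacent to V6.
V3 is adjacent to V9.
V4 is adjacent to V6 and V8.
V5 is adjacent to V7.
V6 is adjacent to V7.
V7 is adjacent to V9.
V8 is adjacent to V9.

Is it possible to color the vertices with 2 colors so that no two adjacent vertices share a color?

No

The cycle V8-V9-V7-V6-V4-V8 has odd length 5, so it cannot be 2-colored; at least 3 colors are needed.
So 2 colors are not enough.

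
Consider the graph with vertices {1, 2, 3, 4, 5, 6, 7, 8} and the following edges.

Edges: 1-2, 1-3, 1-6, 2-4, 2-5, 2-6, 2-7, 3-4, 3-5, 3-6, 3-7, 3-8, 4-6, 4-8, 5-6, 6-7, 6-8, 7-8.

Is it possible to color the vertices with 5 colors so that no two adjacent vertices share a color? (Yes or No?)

Yes

The chromatic number is 4. 3, 6, 7, 8 are mutually adjacent (a clique of size 4), so at least 4 colors are needed.
4 colors suffice: color a → {6}; color b → {2, 3}; color c → {1, 4, 5, 7}; color d → {8}.
Since 5 ≥ 4, a proper 5-coloring certainly exists.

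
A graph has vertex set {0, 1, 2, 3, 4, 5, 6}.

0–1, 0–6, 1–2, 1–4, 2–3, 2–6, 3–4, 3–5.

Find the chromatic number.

2

0 and 6 are adjacent, so at least 2 colors are needed.
2 colors suffice: 0=red, 1=blue, 2=red, 3=blue, 4=red, 5=red, 6=blue. Every edge joins two different colors.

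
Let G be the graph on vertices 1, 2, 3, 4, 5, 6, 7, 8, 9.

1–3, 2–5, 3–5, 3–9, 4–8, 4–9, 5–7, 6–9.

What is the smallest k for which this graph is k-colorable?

2

1 and 3 are adjacent, so at least 2 colors are needed.
A valid assignment using 2 colors: 1=a, 2=b, 3=b, 4=b, 5=a, 6=b, 7=b, 8=a, 9=a. No two adjacent vertices share a color.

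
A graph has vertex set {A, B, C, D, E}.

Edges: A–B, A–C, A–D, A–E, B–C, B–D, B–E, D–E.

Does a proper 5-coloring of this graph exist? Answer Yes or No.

The chromatic number is 4. A, B, D, E are pairwise adjacent (a clique of size 4), so at least 4 colors are needed.
4 colors suffice: color 1 → {A}; color 2 → {B}; color 3 → {C, D}; color 4 → {E}.
Since 5 ≥ 4, a proper 5-coloring certainly exists.

Yes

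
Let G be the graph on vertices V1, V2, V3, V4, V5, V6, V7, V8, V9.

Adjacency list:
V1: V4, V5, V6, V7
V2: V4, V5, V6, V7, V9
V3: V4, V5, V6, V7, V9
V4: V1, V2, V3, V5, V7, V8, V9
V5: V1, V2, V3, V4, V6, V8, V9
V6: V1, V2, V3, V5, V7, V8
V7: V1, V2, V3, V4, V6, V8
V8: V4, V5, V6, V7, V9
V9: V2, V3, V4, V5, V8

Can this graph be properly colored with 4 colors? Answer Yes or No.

The chromatic number is 4. V4, V5, V8, V9 form a clique, so at least 4 colors are needed.
4 colors suffice: color 1 → {V5, V7}; color 2 → {V4, V6}; color 3 → {V1, V2, V3, V8}; color 4 → {V9}.
That is already a proper 4-coloring.

Yes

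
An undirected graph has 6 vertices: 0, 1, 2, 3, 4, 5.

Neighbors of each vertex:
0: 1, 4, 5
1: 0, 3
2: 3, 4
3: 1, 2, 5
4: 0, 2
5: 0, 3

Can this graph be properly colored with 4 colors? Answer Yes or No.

The chromatic number is 3. The cycle 2-4-0-5-3-2 has odd length 5, so it cannot be 2-colored; at least 3 colors are needed.
3 colors suffice: color a → {0, 3}; color b → {1, 2, 5}; color c → {4}.
Since 4 ≥ 3, a proper 4-coloring certainly exists.

Yes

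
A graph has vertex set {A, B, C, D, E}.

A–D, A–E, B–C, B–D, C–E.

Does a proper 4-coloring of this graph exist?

The chromatic number is 3. The cycle E-A-D-B-C-E has odd length 5, so it cannot be 2-colored; at least 3 colors are needed.
One proper 3-coloring: A=2, B=2, C=1, D=1, E=3.
Since 4 ≥ 3, a proper 4-coloring certainly exists.

Yes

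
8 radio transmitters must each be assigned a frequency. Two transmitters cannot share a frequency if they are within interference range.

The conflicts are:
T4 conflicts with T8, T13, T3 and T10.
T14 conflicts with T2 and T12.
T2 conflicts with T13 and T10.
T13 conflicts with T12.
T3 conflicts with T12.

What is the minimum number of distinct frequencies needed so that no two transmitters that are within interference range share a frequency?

T2 and T10 conflict, so at least 2 frequencies are needed.
2 frequencies suffice: frequency 1 → {T4, T2, T12}; frequency 2 → {T8, T14, T13, T3, T10}. No two conflicting transmitters share a frequency.

2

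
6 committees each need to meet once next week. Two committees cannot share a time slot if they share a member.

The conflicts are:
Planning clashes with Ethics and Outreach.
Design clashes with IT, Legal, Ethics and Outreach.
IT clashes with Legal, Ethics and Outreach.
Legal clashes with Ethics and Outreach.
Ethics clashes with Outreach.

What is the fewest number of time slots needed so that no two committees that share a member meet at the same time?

5

Design, IT, Legal, Ethics, Outreach pairwise conflict, so at least 5 time slots are needed.
5 time slots suffice: time slot 1 → {Ethics}; time slot 2 → {Outreach}; time slot 3 → {Planning, IT}; time slot 4 → {Design}; time slot 5 → {Legal}. Every pair that conflicts lands in different time slots.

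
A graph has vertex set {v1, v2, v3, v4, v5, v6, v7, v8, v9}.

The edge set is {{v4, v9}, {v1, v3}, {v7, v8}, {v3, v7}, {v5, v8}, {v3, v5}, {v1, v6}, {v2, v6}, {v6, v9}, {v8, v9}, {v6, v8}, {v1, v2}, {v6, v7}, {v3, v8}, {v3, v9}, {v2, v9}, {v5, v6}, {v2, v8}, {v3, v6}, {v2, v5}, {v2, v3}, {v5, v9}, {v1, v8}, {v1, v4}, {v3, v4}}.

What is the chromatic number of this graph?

v2, v3, v5, v6, v8, v9 are pairwise adjacent (a clique of size 6), so at least 6 colors are needed.
6 colors suffice: color 1 → {v3}; color 2 → {v4, v6}; color 3 → {v8}; color 4 → {v2, v7}; color 5 → {v1, v9}; color 6 → {v5}. Each edge has distinct colors on its endpoints.

6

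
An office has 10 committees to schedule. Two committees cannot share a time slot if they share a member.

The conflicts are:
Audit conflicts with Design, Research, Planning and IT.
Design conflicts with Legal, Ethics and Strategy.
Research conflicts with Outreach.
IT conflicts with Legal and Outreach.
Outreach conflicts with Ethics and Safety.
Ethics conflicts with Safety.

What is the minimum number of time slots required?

3

Outreach, Ethics, Safety all conflict with each other, so at least 3 time slots are needed.
Using 3 time slots: Audit=1, Design=2, Research=2, Planning=2, IT=2, Legal=1, Outreach=1, Ethics=3, Safety=2, Strategy=1. Every pair that conflicts lands in different time slots.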